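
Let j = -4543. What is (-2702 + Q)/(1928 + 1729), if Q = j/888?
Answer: -2403919/3247416 ≈ -0.74026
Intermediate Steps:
Q = -4543/888 ≈ -5.1160
(-2702 + Q)/(1928 + 1729) = (-2702 - 4543/888)/(1928 + 1729) = -2403919/888/3657 = -2403919/888*1/3657 = -2403919/3247416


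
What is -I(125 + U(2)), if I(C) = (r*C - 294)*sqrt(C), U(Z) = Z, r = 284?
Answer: -35774*sqrt(127) ≈ -4.0315e+5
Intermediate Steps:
I(C) = sqrt(C)*(-294 + 284*C) (I(C) = (284*C - 294)*sqrt(C) = (-294 + 284*C)*sqrt(C) = sqrt(C)*(-294 + 284*C))
-I(125 + U(2)) = -sqrt(125 + 2)*(-294 + 284*(125 + 2)) = -sqrt(127)*(-294 + 284*127) = -sqrt(127)*(-294 + 36068) = -sqrt(127)*35774 = -35774*sqrt(127)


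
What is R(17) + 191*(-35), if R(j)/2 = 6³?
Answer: -6253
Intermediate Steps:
R(j) = 432 (R(j) = 2*6³ = 2*216 = 432)
R(17) + 191*(-35) = 432 + 191*(-35) = 432 - 6685 = -6253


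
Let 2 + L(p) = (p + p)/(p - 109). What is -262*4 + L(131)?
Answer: -11419/11 ≈ -1038.1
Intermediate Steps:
L(p) = -2 + 2*p/(-109 + p) (L(p) = -2 + (p + p)/(p - 109) = -2 + (2*p)/(-109 + p) = -2 + 2*p/(-109 + p))
-262*4 + L(131) = -262*4 + 218/(-109 + 131) = -1048 + 218/22 = -1048 + 218*(1/22) = -1048 + 109/11 = -11419/11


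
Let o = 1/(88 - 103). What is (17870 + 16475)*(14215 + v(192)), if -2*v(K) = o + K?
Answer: 2909509199/6 ≈ 4.8492e+8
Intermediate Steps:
o = -1/15 (o = 1/(-15) = -1/15 ≈ -0.066667)
v(K) = 1/30 - K/2 (v(K) = -(-1/15 + K)/2 = 1/30 - K/2)
(17870 + 16475)*(14215 + v(192)) = (17870 + 16475)*(14215 + (1/30 - ½*192)) = 34345*(14215 + (1/30 - 96)) = 34345*(14215 - 2879/30) = 34345*(423571/30) = 2909509199/6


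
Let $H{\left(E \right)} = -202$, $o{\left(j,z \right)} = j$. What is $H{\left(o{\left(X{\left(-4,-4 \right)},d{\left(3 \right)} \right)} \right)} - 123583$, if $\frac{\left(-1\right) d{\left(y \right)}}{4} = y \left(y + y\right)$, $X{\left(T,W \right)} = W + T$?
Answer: $-123785$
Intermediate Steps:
$X{\left(T,W \right)} = T + W$
$d{\left(y \right)} = - 8 y^{2}$ ($d{\left(y \right)} = - 4 y \left(y + y\right) = - 4 y 2 y = - 4 \cdot 2 y^{2} = - 8 y^{2}$)
$H{\left(o{\left(X{\left(-4,-4 \right)},d{\left(3 \right)} \right)} \right)} - 123583 = -202 - 123583 = -123785$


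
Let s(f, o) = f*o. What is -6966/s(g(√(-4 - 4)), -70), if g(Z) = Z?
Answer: -3483*I*√2/140 ≈ -35.184*I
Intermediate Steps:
-6966/s(g(√(-4 - 4)), -70) = -6966*(-1/(70*√(-4 - 4))) = -6966*I*√2/280 = -3483*I*√2/140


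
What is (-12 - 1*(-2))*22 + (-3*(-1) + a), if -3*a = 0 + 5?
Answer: -656/3 ≈ -218.67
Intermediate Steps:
a = -5/3 (a = -(0 + 5)/3 = -⅓*5 = -5/3 ≈ -1.6667)
(-12 - 1*(-2))*22 + (-3*(-1) + a) = (-12 - 1*(-2))*22 + (-3*(-1) - 5/3) = (-12 + 2)*22 + (3 - 5/3) = -10*22 + 4/3 = -220 + 4/3 = -656/3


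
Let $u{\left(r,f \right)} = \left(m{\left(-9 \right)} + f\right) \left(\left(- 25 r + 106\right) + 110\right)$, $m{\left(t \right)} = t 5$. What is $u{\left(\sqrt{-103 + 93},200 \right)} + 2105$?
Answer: $35585 - 3875 i \sqrt{10} \approx 35585.0 - 12254.0 i$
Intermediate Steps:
$m{\left(t \right)} = 5 t$
$u{\left(r,f \right)} = \left(-45 + f\right) \left(216 - 25 r\right)$ ($u{\left(r,f \right)} = \left(5 \left(-9\right) + f\right) \left(\left(- 25 r + 106\right) + 110\right) = \left(-45 + f\right) \left(\left(106 - 25 r\right) + 110\right) = \left(-45 + f\right) \left(216 - 25 r\right)$)
$u{\left(\sqrt{-103 + 93},200 \right)} + 2105 = \left(-9720 + 216 \cdot 200 + 1125 \sqrt{-103 + 93} - 5000 \sqrt{-103 + 93}\right) + 2105 = \left(-9720 + 43200 + 1125 \sqrt{-10} - 5000 \sqrt{-10}\right) + 2105 = \left(-9720 + 43200 + 1125 i \sqrt{10} - 5000 i \sqrt{10}\right) + 2105 = \left(33480 - 3875 i \sqrt{10}\right) + 2105 = 35585 - 3875 i \sqrt{10}$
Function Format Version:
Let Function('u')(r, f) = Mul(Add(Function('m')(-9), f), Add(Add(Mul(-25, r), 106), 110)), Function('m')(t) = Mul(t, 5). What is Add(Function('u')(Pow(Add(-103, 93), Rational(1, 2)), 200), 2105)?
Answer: Add(35585, Mul(-3875, I, Pow(10, Rational(1, 2)))) ≈ Add(35585., Mul(-12254., I))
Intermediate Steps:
Function('m')(t) = Mul(5, t)
Function('u')(r, f) = Mul(Add(-45, f), Add(216, Mul(-25, r))) (Function('u')(r, f) = Mul(Add(Mul(5, -9), f), Add(Add(Mul(-25, r), 106), 110)) = Mul(Add(-45, f), Add(Add(106, Mul(-25, r)), 110)) = Mul(Add(-45, f), Add(216, Mul(-25, r))))
Add(Function('u')(Pow(Add(-103, 93), Rational(1, 2)), 200), 2105) = Add(Add(-9720, Mul(216, 200), Mul(1125, Pow(Add(-103, 93), Rational(1, 2))), Mul(-25, 200, Pow(Add(-103, 93), Rational(1, 2)))), 2105) = Add(Add(-9720, 43200, Mul(1125, Pow(-10, Rational(1, 2))), Mul(-25, 200, Pow(-10, Rational(1, 2)))), 2105) = Add(Add(-9720, 43200, Mul(1125, Mul(I, Pow(10, Rational(1, 2)))), Mul(-25, 200, Mul(I, Pow(10, Rational(1, 2))))), 2105) = Add(Add(-9720, 43200, Mul(1125, I, Pow(10, Rational(1, 2))), Mul(-5000, I, Pow(10, Rational(1, 2)))), 2105) = Add(Add(33480, Mul(-3875, I, Pow(10, Rational(1, 2)))), 2105) = Add(35585, Mul(-3875, I, Pow(10, Rational(1, 2))))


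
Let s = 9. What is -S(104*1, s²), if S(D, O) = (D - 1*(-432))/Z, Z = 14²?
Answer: -134/49 ≈ -2.7347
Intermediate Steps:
Z = 196
S(D, O) = 108/49 + D/196 (S(D, O) = (D - 1*(-432))/196 = (D + 432)*(1/196) = (432 + D)*(1/196) = 108/49 + D/196)
-S(104*1, s²) = -(108/49 + (104*1)/196) = -(108/49 + (1/196)*104) = -(108/49 + 26/49) = -1*134/49 = -134/49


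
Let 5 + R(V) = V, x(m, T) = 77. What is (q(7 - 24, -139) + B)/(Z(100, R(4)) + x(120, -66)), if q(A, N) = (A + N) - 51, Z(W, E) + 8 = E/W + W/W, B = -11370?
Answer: -385900/2333 ≈ -165.41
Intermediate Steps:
R(V) = -5 + V
Z(W, E) = -7 + E/W (Z(W, E) = -8 + (E/W + W/W) = -8 + (E/W + 1) = -8 + (1 + E/W) = -7 + E/W)
q(A, N) = -51 + A + N
(q(7 - 24, -139) + B)/(Z(100, R(4)) + x(120, -66)) = ((-51 + (7 - 24) - 139) - 11370)/((-7 + (-5 + 4)/100) + 77) = ((-51 - 17 - 139) - 11370)/((-7 - 1*1/100) + 77) = (-207 - 11370)/((-7 - 1/100) + 77) = -11577/(-701/100 + 77) = -11577/6999/100 = -11577*100/6999 = -385900/2333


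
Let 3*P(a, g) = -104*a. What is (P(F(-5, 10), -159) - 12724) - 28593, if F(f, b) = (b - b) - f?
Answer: -124471/3 ≈ -41490.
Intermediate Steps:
F(f, b) = -f (F(f, b) = 0 - f = -f)
P(a, g) = -104*a/3 (P(a, g) = (-104*a)/3 = -104*a/3)
(P(F(-5, 10), -159) - 12724) - 28593 = (-(-104)*(-5)/3 - 12724) - 28593 = (-104/3*5 - 12724) - 28593 = (-520/3 - 12724) - 28593 = -38692/3 - 28593 = -124471/3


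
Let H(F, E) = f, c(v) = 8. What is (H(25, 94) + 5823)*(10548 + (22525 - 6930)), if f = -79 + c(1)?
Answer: 150374536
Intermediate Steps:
f = -71 (f = -79 + 8 = -71)
H(F, E) = -71
(H(25, 94) + 5823)*(10548 + (22525 - 6930)) = (-71 + 5823)*(10548 + (22525 - 6930)) = 5752*(10548 + 15595) = 5752*26143 = 150374536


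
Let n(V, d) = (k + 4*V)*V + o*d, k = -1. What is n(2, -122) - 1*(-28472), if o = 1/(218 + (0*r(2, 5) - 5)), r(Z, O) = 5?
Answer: 6067396/213 ≈ 28485.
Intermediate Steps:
o = 1/213 (o = 1/(218 + (0*5 - 5)) = 1/(218 + (0 - 5)) = 1/(218 - 5) = 1/213 ≈ 0.0046948)
n(V, d) = d/213 + V*(-1 + 4*V) (n(V, d) = (-1 + 4*V)*V + d/213 = V*(-1 + 4*V) + d/213 = d/213 + V*(-1 + 4*V))
n(2, -122) - 1*(-28472) = (-1*2 + 4*2² + (1/213)*(-122)) - 1*(-28472) = (-2 + 4*4 - 122/213) + 28472 = (-2 + 16 - 122/213) + 28472 = 2860/213 + 28472 = 6067396/213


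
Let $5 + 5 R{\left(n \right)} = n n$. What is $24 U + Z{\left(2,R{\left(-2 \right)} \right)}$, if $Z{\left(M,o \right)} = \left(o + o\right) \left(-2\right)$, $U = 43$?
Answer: $\frac{5164}{5} \approx 1032.8$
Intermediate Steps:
$R{\left(n \right)} = -1 + \frac{n^{2}}{5}$ ($R{\left(n \right)} = -1 + \frac{n n}{5} = -1 + \frac{n^{2}}{5}$)
$Z{\left(M,o \right)} = - 4 o$ ($Z{\left(M,o \right)} = 2 o \left(-2\right) = - 4 o$)
$24 U + Z{\left(2,R{\left(-2 \right)} \right)} = 24 \cdot 43 - 4 \left(-1 + \frac{\left(-2\right)^{2}}{5}\right) = 1032 - 4 \left(-1 + \frac{1}{5} \cdot 4\right) = 1032 - 4 \left(-1 + \frac{4}{5}\right) = 1032 - - \frac{4}{5} = 1032 + \frac{4}{5} = \frac{5164}{5}$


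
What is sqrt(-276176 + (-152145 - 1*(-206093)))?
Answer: 6*I*sqrt(6173) ≈ 471.41*I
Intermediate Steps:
sqrt(-276176 + (-152145 - 1*(-206093))) = sqrt(-276176 + (-152145 + 206093)) = sqrt(-276176 + 53948) = sqrt(-222228) = 6*I*sqrt(6173)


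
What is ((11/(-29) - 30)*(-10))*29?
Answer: 8810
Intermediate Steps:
((11/(-29) - 30)*(-10))*29 = ((11*(-1/29) - 30)*(-10))*29 = ((-11/29 - 30)*(-10))*29 = -881/29*(-10)*29 = (8810/29)*29 = 8810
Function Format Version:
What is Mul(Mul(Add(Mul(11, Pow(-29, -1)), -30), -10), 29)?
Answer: 8810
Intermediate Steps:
Mul(Mul(Add(Mul(11, Pow(-29, -1)), -30), -10), 29) = Mul(Mul(Add(Mul(11, Rational(-1, 29)), -30), -10), 29) = Mul(Mul(Add(Rational(-11, 29), -30), -10), 29) = Mul(Mul(Rational(-881, 29), -10), 29) = Mul(Rational(8810, 29), 29) = 8810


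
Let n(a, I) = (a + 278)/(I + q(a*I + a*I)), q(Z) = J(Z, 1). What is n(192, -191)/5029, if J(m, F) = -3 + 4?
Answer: -1/2033 ≈ -0.00049188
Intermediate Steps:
J(m, F) = 1
q(Z) = 1
n(a, I) = (278 + a)/(1 + I) (n(a, I) = (a + 278)/(I + 1) = (278 + a)/(1 + I))
n(192, -191)/5029 = ((278 + 192)/(1 - 191))/5029 = (470/(-190))*(1/5029) = -1/190*470*(1/5029) = -47/19*1/5029 = -1/2033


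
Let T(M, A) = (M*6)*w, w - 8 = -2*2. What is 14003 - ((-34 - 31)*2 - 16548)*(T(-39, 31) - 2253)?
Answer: -53172139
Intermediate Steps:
w = 4 (w = 8 - 2*2 = 8 - 4 = 4)
T(M, A) = 24*M (T(M, A) = (M*6)*4 = (6*M)*4 = 24*M)
14003 - ((-34 - 31)*2 - 16548)*(T(-39, 31) - 2253) = 14003 - ((-34 - 31)*2 - 16548)*(24*(-39) - 2253) = 14003 - (-65*2 - 16548)*(-936 - 2253) = 14003 - (-130 - 16548)*(-3189) = 14003 - (-16678)*(-3189) = 14003 - 1*53186142 = 14003 - 53186142 = -53172139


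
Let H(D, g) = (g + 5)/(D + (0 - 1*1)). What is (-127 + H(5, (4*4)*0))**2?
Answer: 253009/16 ≈ 15813.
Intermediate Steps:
H(D, g) = (5 + g)/(-1 + D) (H(D, g) = (5 + g)/(D + (0 - 1)) = (5 + g)/(D - 1) = (5 + g)/(-1 + D))
(-127 + H(5, (4*4)*0))**2 = (-127 + (5 + (4*4)*0)/(-1 + 5))**2 = (-127 + (5 + 16*0)/4)**2 = (-127 + (5 + 0)/4)**2 = (-127 + (1/4)*5)**2 = (-127 + 5/4)**2 = (-503/4)**2 = 253009/16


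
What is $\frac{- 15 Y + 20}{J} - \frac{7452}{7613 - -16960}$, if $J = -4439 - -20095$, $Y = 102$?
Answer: $- \frac{25628957}{64119148} \approx -0.39971$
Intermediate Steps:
$J = 15656$ ($J = -4439 + 20095 = 15656$)
$\frac{- 15 Y + 20}{J} - \frac{7452}{7613 - -16960} = \frac{\left(-15\right) 102 + 20}{15656} - \frac{7452}{7613 - -16960} = \left(-1530 + 20\right) \frac{1}{15656} - \frac{7452}{7613 + 16960} = \left(-1510\right) \frac{1}{15656} - \frac{7452}{24573} = - \frac{755}{7828} - \frac{2484}{8191} = - \frac{25628957}{64119148}$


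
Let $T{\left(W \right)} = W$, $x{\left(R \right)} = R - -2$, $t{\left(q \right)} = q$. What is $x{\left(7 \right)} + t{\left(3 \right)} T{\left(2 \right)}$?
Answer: $15$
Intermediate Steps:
$x{\left(R \right)} = 2 + R$ ($x{\left(R \right)} = R + 2 = 2 + R$)
$x{\left(7 \right)} + t{\left(3 \right)} T{\left(2 \right)} = \left(2 + 7\right) + 3 \cdot 2 = 9 + 6 = 15$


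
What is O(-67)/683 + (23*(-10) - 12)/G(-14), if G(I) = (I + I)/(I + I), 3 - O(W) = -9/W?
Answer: -11073970/45761 ≈ -242.00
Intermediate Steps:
O(W) = 3 + 9/W (O(W) = 3 - (-9)/W = 3 + 9/W)
G(I) = 1 (G(I) = (2*I)/((2*I)) = (2*I)*(1/(2*I)) = 1)
O(-67)/683 + (23*(-10) - 12)/G(-14) = (3 + 9/(-67))/683 + (23*(-10) - 12)/1 = (3 + 9*(-1/67))*(1/683) + (-230 - 12)*1 = (3 - 9/67)*(1/683) - 242*1 = (192/67)*(1/683) - 242 = 192/45761 - 242 = -11073970/45761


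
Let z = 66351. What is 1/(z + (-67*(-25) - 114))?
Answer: 1/67912 ≈ 1.4725e-5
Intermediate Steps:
1/(z + (-67*(-25) - 114)) = 1/(66351 + (-67*(-25) - 114)) = 1/(66351 + (1675 - 114)) = 1/(66351 + 1561) = 1/67912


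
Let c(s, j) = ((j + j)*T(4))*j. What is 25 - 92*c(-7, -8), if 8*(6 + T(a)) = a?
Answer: 64793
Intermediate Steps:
T(a) = -6 + a/8
c(s, j) = -11*j² (c(s, j) = ((j + j)*(-6 + (⅛)*4))*j = ((2*j)*(-6 + ½))*j = ((2*j)*(-11/2))*j = (-11*j)*j = -11*j²)
25 - 92*c(-7, -8) = 25 - (-1012)*(-8)² = 25 - (-1012)*64 = 25 - 92*(-704) = 25 + 64768 = 64793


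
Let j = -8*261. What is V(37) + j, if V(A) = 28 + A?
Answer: -2023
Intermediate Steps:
j = -2088
V(37) + j = (28 + 37) - 2088 = 65 - 2088 = -2023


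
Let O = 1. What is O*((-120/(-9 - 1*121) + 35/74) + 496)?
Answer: 478495/962 ≈ 497.40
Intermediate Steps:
O*((-120/(-9 - 1*121) + 35/74) + 496) = 1*((-120/(-9 - 1*121) + 35/74) + 496) = 1*((-120/(-9 - 121) + 35*(1/74)) + 496) = 1*((-120/(-130) + 35/74) + 496) = 1*((-120*(-1/130) + 35/74) + 496) = 1*((12/13 + 35/74) + 496) = 1*(1343/962 + 496) = 1*(478495/962) = 478495/962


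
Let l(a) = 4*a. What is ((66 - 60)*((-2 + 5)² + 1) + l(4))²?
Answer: 5776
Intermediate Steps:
((66 - 60)*((-2 + 5)² + 1) + l(4))² = ((66 - 60)*((-2 + 5)² + 1) + 4*4)² = (6*(3² + 1) + 16)² = (6*(9 + 1) + 16)² = (6*10 + 16)² = (60 + 16)² = 76² = 5776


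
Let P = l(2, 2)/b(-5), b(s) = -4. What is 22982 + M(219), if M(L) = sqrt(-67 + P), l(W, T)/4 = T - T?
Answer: 22982 + I*sqrt(67) ≈ 22982.0 + 8.1853*I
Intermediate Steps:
l(W, T) = 0 (l(W, T) = 4*(T - T) = 4*0 = 0)
P = 0 (P = 0/(-4) = 0*(-1/4) = 0)
M(L) = I*sqrt(67) (M(L) = sqrt(-67 + 0) = sqrt(-67) = I*sqrt(67))
22982 + M(219) = 22982 + I*sqrt(67)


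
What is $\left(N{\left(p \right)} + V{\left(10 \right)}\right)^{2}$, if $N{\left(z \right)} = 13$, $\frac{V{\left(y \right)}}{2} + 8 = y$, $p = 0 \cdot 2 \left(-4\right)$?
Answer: $289$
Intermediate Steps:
$p = 0$ ($p = 0 \left(-4\right) = 0$)
$V{\left(y \right)} = -16 + 2 y$
$\left(N{\left(p \right)} + V{\left(10 \right)}\right)^{2} = \left(13 + \left(-16 + 2 \cdot 10\right)\right)^{2} = \left(13 + \left(-16 + 20\right)\right)^{2} = \left(13 + 4\right)^{2} = 17^{2} = 289$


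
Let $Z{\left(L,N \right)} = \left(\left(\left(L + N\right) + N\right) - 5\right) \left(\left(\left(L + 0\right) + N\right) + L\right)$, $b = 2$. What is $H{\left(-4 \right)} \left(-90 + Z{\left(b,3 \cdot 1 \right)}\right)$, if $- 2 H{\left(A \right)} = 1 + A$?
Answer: $- \frac{207}{2} \approx -103.5$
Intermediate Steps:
$H{\left(A \right)} = - \frac{1}{2} - \frac{A}{2}$ ($H{\left(A \right)} = - \frac{1 + A}{2} = - \frac{1}{2} - \frac{A}{2}$)
$Z{\left(L,N \right)} = \left(N + 2 L\right) \left(-5 + L + 2 N\right)$ ($Z{\left(L,N \right)} = \left(\left(L + 2 N\right) - 5\right) \left(\left(L + N\right) + L\right) = \left(-5 + L + 2 N\right) \left(N + 2 L\right) = \left(N + 2 L\right) \left(-5 + L + 2 N\right)$)
$H{\left(-4 \right)} \left(-90 + Z{\left(b,3 \cdot 1 \right)}\right) = \left(- \frac{1}{2} - -2\right) \left(-90 + \left(\left(-10\right) 2 - 5 \cdot 3 \cdot 1 + 2 \cdot 2^{2} + 2 \left(3 \cdot 1\right)^{2} + 5 \cdot 2 \cdot 3 \cdot 1\right)\right) = \left(- \frac{1}{2} + 2\right) \left(-90 + \left(-20 - 15 + 2 \cdot 4 + 2 \cdot 3^{2} + 5 \cdot 2 \cdot 3\right)\right) = \frac{3 \left(-90 + \left(-20 - 15 + 8 + 2 \cdot 9 + 30\right)\right)}{2} = \frac{3 \left(-90 + \left(-20 - 15 + 8 + 18 + 30\right)\right)}{2} = \frac{3 \left(-90 + 21\right)}{2} = \frac{3}{2} \left(-69\right) = - \frac{207}{2}$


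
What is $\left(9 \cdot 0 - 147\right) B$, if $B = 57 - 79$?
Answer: $3234$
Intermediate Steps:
$B = -22$ ($B = 57 - 79 = -22$)
$\left(9 \cdot 0 - 147\right) B = \left(9 \cdot 0 - 147\right) \left(-22\right) = \left(0 - 147\right) \left(-22\right) = \left(-147\right) \left(-22\right) = 3234$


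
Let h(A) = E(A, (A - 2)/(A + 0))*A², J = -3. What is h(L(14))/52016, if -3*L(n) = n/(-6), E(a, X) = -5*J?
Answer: 245/1404432 ≈ 0.00017445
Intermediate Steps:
E(a, X) = 15 (E(a, X) = -5*(-3) = 15)
L(n) = n/18 (L(n) = -n/(3*(-6)) = -n*(-1)/(3*6) = -(-1)*n/18 = n/18)
h(A) = 15*A²
h(L(14))/52016 = (15*((1/18)*14)²)/52016 = (15*(7/9)²)*(1/52016) = (15*(49/81))*(1/52016) = (245/27)*(1/52016) = 245/1404432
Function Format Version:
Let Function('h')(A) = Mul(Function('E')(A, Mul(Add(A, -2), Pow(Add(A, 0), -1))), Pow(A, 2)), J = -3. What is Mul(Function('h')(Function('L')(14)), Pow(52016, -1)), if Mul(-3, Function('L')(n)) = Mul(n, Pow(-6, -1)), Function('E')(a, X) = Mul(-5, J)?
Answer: Rational(245, 1404432) ≈ 0.00017445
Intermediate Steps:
Function('E')(a, X) = 15 (Function('E')(a, X) = Mul(-5, -3) = 15)
Function('L')(n) = Mul(Rational(1, 18), n) (Function('L')(n) = Mul(Rational(-1, 3), Mul(n, Pow(-6, -1))) = Mul(Rational(-1, 3), Mul(n, Rational(-1, 6))) = Mul(Rational(-1, 3), Mul(Rational(-1, 6), n)) = Mul(Rational(1, 18), n))
Function('h')(A) = Mul(15, Pow(A, 2))
Mul(Function('h')(Function('L')(14)), Pow(52016, -1)) = Mul(Mul(15, Pow(Mul(Rational(1, 18), 14), 2)), Pow(52016, -1)) = Mul(Mul(15, Pow(Rational(7, 9), 2)), Rational(1, 52016)) = Mul(Mul(15, Rational(49, 81)), Rational(1, 52016)) = Mul(Rational(245, 27), Rational(1, 52016)) = Rational(245, 1404432)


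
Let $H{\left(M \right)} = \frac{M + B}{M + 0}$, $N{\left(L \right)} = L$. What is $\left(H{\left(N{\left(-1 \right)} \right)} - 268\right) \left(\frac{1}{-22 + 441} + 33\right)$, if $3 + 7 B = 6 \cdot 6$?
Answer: $- \frac{26300856}{2933} \approx -8967.2$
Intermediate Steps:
$B = \frac{33}{7}$ ($B = - \frac{3}{7} + \frac{6 \cdot 6}{7} = - \frac{3}{7} + \frac{1}{7} \cdot 36 = - \frac{3}{7} + \frac{36}{7} = \frac{33}{7} \approx 4.7143$)
$H{\left(M \right)} = \frac{\frac{33}{7} + M}{M}$ ($H{\left(M \right)} = \frac{M + \frac{33}{7}}{M + 0} = \frac{\frac{33}{7} + M}{M}$)
$\left(H{\left(N{\left(-1 \right)} \right)} - 268\right) \left(\frac{1}{-22 + 441} + 33\right) = \left(\frac{\frac{33}{7} - 1}{-1} - 268\right) \left(\frac{1}{-22 + 441} + 33\right) = \left(\left(-1\right) \frac{26}{7} - 268\right) \left(\frac{1}{419} + 33\right) = \left(- \frac{26}{7} - 268\right) \left(\frac{1}{419} + 33\right) = \left(- \frac{1902}{7}\right) \frac{13828}{419} = - \frac{26300856}{2933}$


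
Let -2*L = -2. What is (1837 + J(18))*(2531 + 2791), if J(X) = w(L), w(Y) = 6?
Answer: 9808446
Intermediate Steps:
L = 1 (L = -1/2*(-2) = 1)
J(X) = 6
(1837 + J(18))*(2531 + 2791) = (1837 + 6)*(2531 + 2791) = 1843*5322 = 9808446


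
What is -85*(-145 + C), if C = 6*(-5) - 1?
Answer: 14960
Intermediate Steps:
C = -31 (C = -30 - 1 = -31)
-85*(-145 + C) = -85*(-145 - 31) = -85*(-176) = 14960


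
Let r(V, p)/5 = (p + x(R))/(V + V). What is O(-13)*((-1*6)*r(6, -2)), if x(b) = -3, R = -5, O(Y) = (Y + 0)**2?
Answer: 4225/2 ≈ 2112.5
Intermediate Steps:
O(Y) = Y**2
r(V, p) = 5*(-3 + p)/(2*V) (r(V, p) = 5*((p - 3)/(V + V)) = 5*((-3 + p)/((2*V))) = 5*((-3 + p)*(1/(2*V))) = 5*((-3 + p)/(2*V)) = 5*(-3 + p)/(2*V))
O(-13)*((-1*6)*r(6, -2)) = (-13)**2*((-1*6)*((5/2)*(-3 - 2)/6)) = 169*(-15*(-5)/6) = 169*(-6*(-25/12)) = 169*(25/2) = 4225/2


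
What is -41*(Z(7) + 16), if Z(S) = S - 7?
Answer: -656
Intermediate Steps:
Z(S) = -7 + S
-41*(Z(7) + 16) = -41*((-7 + 7) + 16) = -41*(0 + 16) = -41*16 = -656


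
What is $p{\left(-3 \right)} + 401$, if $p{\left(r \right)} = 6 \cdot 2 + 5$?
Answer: $418$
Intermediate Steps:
$p{\left(r \right)} = 17$ ($p{\left(r \right)} = 12 + 5 = 17$)
$p{\left(-3 \right)} + 401 = 17 + 401 = 418$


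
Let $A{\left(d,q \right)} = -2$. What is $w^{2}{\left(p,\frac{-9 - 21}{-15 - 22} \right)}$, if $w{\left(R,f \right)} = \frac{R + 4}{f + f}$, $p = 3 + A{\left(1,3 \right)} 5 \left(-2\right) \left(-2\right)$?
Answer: $\frac{165649}{400} \approx 414.12$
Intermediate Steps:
$p = -37$ ($p = 3 + \left(-2\right) 5 \left(-2\right) \left(-2\right) = 3 + \left(-10\right) \left(-2\right) \left(-2\right) = 3 + 20 \left(-2\right) = 3 - 40 = -37$)
$w{\left(R,f \right)} = \frac{4 + R}{2 f}$
$w^{2}{\left(p,\frac{-9 - 21}{-15 - 22} \right)} = \left(\frac{4 - 37}{2 \frac{-9 - 21}{-15 - 22}}\right)^{2} = \left(\frac{1}{2} \frac{1}{\left(-30\right) \frac{1}{-37}} \left(-33\right)\right)^{2} = \left(\frac{1}{2} \frac{1}{\left(-30\right) \left(- \frac{1}{37}\right)} \left(-33\right)\right)^{2} = \left(\frac{1}{2} \frac{1}{\frac{30}{37}} \left(-33\right)\right)^{2} = \left(\frac{1}{2} \cdot \frac{37}{30} \left(-33\right)\right)^{2} = \left(- \frac{407}{20}\right)^{2} = \frac{165649}{400}$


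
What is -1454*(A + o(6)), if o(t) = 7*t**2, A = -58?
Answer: -282076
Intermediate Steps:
-1454*(A + o(6)) = -1454*(-58 + 7*6**2) = -1454*(-58 + 7*36) = -1454*(-58 + 252) = -1454*194 = -282076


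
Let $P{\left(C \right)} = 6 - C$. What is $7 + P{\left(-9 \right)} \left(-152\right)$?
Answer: $-2273$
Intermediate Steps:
$7 + P{\left(-9 \right)} \left(-152\right) = 7 + \left(6 - -9\right) \left(-152\right) = 7 + \left(6 + 9\right) \left(-152\right) = 7 + 15 \left(-152\right) = 7 - 2280 = -2273$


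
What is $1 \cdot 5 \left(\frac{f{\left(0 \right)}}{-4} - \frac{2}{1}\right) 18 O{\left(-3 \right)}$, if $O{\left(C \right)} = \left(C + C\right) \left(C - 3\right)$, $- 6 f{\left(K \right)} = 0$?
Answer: $-6480$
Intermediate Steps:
$f{\left(K \right)} = 0$ ($f{\left(K \right)} = \left(- \frac{1}{6}\right) 0 = 0$)
$O{\left(C \right)} = 2 C \left(-3 + C\right)$
$1 \cdot 5 \left(\frac{f{\left(0 \right)}}{-4} - \frac{2}{1}\right) 18 O{\left(-3 \right)} = 1 \cdot 5 \left(\frac{0}{-4} - \frac{2}{1}\right) 18 \cdot 2 \left(-3\right) \left(-3 - 3\right) = 5 \left(0 \left(- \frac{1}{4}\right) - 2\right) 18 \cdot 2 \left(-3\right) \left(-6\right) = 5 \left(0 - 2\right) 18 \cdot 36 = 5 \left(-2\right) 18 \cdot 36 = \left(-10\right) 18 \cdot 36 = \left(-180\right) 36 = -6480$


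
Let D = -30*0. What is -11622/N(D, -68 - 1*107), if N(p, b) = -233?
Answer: 11622/233 ≈ 49.880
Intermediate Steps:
D = 0
-11622/N(D, -68 - 1*107) = -11622/(-233) = -11622*(-1/233) = 11622/233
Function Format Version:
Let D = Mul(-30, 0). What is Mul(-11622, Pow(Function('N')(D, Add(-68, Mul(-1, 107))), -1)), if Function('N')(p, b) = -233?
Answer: Rational(11622, 233) ≈ 49.880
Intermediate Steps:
D = 0
Mul(-11622, Pow(Function('N')(D, Add(-68, Mul(-1, 107))), -1)) = Mul(-11622, Pow(-233, -1)) = Mul(-11622, Rational(-1, 233)) = Rational(11622, 233)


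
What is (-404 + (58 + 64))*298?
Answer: -84036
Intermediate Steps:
(-404 + (58 + 64))*298 = (-404 + 122)*298 = -282*298 = -84036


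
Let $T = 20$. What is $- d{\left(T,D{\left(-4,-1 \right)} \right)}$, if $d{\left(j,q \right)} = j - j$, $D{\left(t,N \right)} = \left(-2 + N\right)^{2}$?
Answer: $0$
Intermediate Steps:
$d{\left(j,q \right)} = 0$
$- d{\left(T,D{\left(-4,-1 \right)} \right)} = \left(-1\right) 0 = 0$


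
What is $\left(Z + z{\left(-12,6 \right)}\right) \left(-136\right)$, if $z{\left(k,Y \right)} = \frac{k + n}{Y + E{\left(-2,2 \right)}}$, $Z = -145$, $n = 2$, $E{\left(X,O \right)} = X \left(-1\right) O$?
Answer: $19856$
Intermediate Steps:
$E{\left(X,O \right)} = - O X$ ($E{\left(X,O \right)} = - X O = - O X$)
$z{\left(k,Y \right)} = \frac{2 + k}{4 + Y}$ ($z{\left(k,Y \right)} = \frac{k + 2}{Y - 2 \left(-2\right)} = \frac{2 + k}{Y + 4} = \frac{2 + k}{4 + Y}$)
$\left(Z + z{\left(-12,6 \right)}\right) \left(-136\right) = \left(-145 + \frac{2 - 12}{4 + 6}\right) \left(-136\right) = \left(-145 + \frac{1}{10} \left(-10\right)\right) \left(-136\right) = \left(-145 - 1\right) \left(-136\right) = \left(-146\right) \left(-136\right) = 19856$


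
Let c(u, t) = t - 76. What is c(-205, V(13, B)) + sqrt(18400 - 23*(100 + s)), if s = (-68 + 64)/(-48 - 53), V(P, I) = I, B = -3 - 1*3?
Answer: -82 + 2*sqrt(41056702)/101 ≈ 44.882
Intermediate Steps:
B = -6 (B = -3 - 3 = -6)
c(u, t) = -76 + t
s = 4/101 (s = -4/(-101) = -4*(-1/101) = 4/101 ≈ 0.039604)
c(-205, V(13, B)) + sqrt(18400 - 23*(100 + s)) = (-76 - 6) + sqrt(18400 - 23*(100 + 4/101)) = -82 + sqrt(18400 - 23*10104/101) = -82 + sqrt(18400 - 232392/101) = -82 + sqrt(1626008/101) = -82 + 2*sqrt(41056702)/101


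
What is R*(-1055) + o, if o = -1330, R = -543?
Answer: 571535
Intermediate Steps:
R*(-1055) + o = -543*(-1055) - 1330 = 572865 - 1330 = 571535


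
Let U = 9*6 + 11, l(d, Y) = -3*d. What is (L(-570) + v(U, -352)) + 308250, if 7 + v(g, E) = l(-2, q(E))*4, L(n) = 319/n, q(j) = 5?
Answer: 175711871/570 ≈ 3.0827e+5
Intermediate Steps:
U = 65 (U = 54 + 11 = 65)
v(g, E) = 17 (v(g, E) = -7 - 3*(-2)*4 = -7 + 6*4 = -7 + 24 = 17)
(L(-570) + v(U, -352)) + 308250 = (319/(-570) + 17) + 308250 = (319*(-1/570) + 17) + 308250 = (-319/570 + 17) + 308250 = 9371/570 + 308250 = 175711871/570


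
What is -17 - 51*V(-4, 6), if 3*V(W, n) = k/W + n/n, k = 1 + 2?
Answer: -85/4 ≈ -21.250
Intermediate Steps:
k = 3
V(W, n) = ⅓ + 1/W (V(W, n) = (3/W + n/n)/3 = (3/W + 1)/3 = (1 + 3/W)/3 = ⅓ + 1/W)
-17 - 51*V(-4, 6) = -17 - 17*(3 - 4)/(-4) = -17 - 17*(-1)*(-1)/4 = -17 - 51*1/12 = -17 - 17/4 = -85/4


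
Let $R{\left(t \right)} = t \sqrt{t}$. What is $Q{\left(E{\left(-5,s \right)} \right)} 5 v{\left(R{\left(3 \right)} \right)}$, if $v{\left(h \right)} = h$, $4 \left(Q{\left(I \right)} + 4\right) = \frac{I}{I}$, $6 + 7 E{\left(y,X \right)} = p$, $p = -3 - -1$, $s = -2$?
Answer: $- \frac{225 \sqrt{3}}{4} \approx -97.428$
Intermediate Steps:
$p = -2$ ($p = -3 + 1 = -2$)
$E{\left(y,X \right)} = - \frac{8}{7}$ ($E{\left(y,X \right)} = - \frac{6}{7} + \frac{1}{7} \left(-2\right) = - \frac{6}{7} - \frac{2}{7} = - \frac{8}{7}$)
$R{\left(t \right)} = t^{\frac{3}{2}}$
$Q{\left(I \right)} = - \frac{15}{4}$ ($Q{\left(I \right)} = -4 + \frac{I \frac{1}{I}}{4} = -4 + \frac{1}{4} \cdot 1 = -4 + \frac{1}{4} = - \frac{15}{4}$)
$Q{\left(E{\left(-5,s \right)} \right)} 5 v{\left(R{\left(3 \right)} \right)} = - \frac{15 \cdot 5 \cdot 3^{\frac{3}{2}}}{4} = - \frac{15 \cdot 5 \cdot 3 \sqrt{3}}{4} = - \frac{15 \cdot 15 \sqrt{3}}{4} = - \frac{225 \sqrt{3}}{4}$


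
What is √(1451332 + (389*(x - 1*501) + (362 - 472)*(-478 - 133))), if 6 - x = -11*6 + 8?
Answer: √1348549 ≈ 1161.3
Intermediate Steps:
x = 64 (x = 6 - (-11*6 + 8) = 6 - (-66 + 8) = 6 - 1*(-58) = 6 + 58 = 64)
√(1451332 + (389*(x - 1*501) + (362 - 472)*(-478 - 133))) = √(1451332 + (389*(64 - 1*501) + (362 - 472)*(-478 - 133))) = √(1451332 + (389*(64 - 501) - 110*(-611))) = √(1451332 + (389*(-437) + 67210)) = √(1451332 + (-169993 + 67210)) = √(1451332 - 102783) = √1348549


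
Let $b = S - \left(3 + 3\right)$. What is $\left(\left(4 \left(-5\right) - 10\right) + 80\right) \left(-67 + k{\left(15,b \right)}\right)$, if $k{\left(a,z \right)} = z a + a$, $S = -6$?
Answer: $-11600$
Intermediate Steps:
$b = -12$ ($b = -6 - \left(3 + 3\right) = -6 - 6 = -12$)
$k{\left(a,z \right)} = a + a z$ ($k{\left(a,z \right)} = a z + a = a + a z$)
$\left(\left(4 \left(-5\right) - 10\right) + 80\right) \left(-67 + k{\left(15,b \right)}\right) = \left(\left(4 \left(-5\right) - 10\right) + 80\right) \left(-67 + 15 \left(1 - 12\right)\right) = \left(\left(-20 - 10\right) + 80\right) \left(-67 + 15 \left(-11\right)\right) = \left(-30 + 80\right) \left(-67 - 165\right) = 50 \left(-232\right) = -11600$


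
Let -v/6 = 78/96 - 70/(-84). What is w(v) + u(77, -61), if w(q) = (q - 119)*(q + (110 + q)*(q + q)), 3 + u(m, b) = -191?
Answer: 65516781/256 ≈ 2.5593e+5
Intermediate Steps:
u(m, b) = -194 (u(m, b) = -3 - 191 = -194)
v = -79/8 (v = -6*(78/96 - 70/(-84)) = -6*(78*(1/96) - 70*(-1/84)) = -6*(13/16 + ⅚) = -6*79/48 = -79/8 ≈ -9.8750)
w(q) = (-119 + q)*(q + 2*q*(110 + q)) (w(q) = (-119 + q)*(q + (110 + q)*(2*q)) = (-119 + q)*(q + 2*q*(110 + q)))
w(v) + u(77, -61) = -79*(-26299 - 17*(-79/8) + 2*(-79/8)²)/8 - 194 = -79*(-26299 + 1343/8 + 2*(6241/64))/8 - 194 = -79*(-26299 + 1343/8 + 6241/32)/8 - 194 = -79/8*(-829955/32) - 194 = 65566445/256 - 194 = 65516781/256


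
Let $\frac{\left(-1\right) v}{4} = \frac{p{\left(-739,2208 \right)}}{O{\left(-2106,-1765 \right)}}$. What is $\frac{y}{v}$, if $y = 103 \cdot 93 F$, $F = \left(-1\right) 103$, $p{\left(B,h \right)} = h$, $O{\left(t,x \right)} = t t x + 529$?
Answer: $- \frac{2574527631506669}{2944} \approx -8.745 \cdot 10^{11}$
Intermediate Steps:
$O{\left(t,x \right)} = 529 + x t^{2}$ ($O{\left(t,x \right)} = t^{2} x + 529 = x t^{2} + 529 = 529 + x t^{2}$)
$F = -103$
$y = -986637$ ($y = 103 \cdot 93 \left(-103\right) = 9579 \left(-103\right) = -986637$)
$v = \frac{8832}{7828191011}$ ($v = - 4 \frac{2208}{529 - 1765 \left(-2106\right)^{2}} = - 4 \frac{2208}{529 - 7828191540} = - 4 \frac{2208}{-7828191011} = - 4 \cdot 2208 \left(- \frac{1}{7828191011}\right) = \left(-4\right) \left(- \frac{2208}{7828191011}\right) = \frac{8832}{7828191011} \approx 1.1282 \cdot 10^{-6}$)
$\frac{y}{v} = - \frac{986637}{\frac{8832}{7828191011}} = \left(-986637\right) \frac{7828191011}{8832} = - \frac{2574527631506669}{2944}$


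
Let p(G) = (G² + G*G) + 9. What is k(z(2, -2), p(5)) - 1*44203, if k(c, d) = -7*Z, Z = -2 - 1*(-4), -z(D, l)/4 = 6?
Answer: -44217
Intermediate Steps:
z(D, l) = -24 (z(D, l) = -4*6 = -24)
Z = 2 (Z = -2 + 4 = 2)
p(G) = 9 + 2*G² (p(G) = (G² + G²) + 9 = 2*G² + 9 = 9 + 2*G²)
k(c, d) = -14 (k(c, d) = -7*2 = -14)
k(z(2, -2), p(5)) - 1*44203 = -14 - 1*44203 = -14 - 44203 = -44217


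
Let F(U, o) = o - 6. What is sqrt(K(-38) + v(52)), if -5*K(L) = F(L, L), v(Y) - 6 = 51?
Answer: sqrt(1645)/5 ≈ 8.1117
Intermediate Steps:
v(Y) = 57 (v(Y) = 6 + 51 = 57)
F(U, o) = -6 + o
K(L) = 6/5 - L/5 (K(L) = -(-6 + L)/5 = 6/5 - L/5)
sqrt(K(-38) + v(52)) = sqrt((6/5 - 1/5*(-38)) + 57) = sqrt((6/5 + 38/5) + 57) = sqrt(44/5 + 57) = sqrt(329/5) = sqrt(1645)/5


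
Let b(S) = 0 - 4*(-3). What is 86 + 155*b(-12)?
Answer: 1946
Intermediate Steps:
b(S) = 12 (b(S) = 0 + 12 = 12)
86 + 155*b(-12) = 86 + 155*12 = 86 + 1860 = 1946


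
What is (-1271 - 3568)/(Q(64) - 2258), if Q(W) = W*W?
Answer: -4839/1838 ≈ -2.6328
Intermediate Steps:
Q(W) = W²
(-1271 - 3568)/(Q(64) - 2258) = (-1271 - 3568)/(64² - 2258) = -4839/(4096 - 2258) = -4839/1838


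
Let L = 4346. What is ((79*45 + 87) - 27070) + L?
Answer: -19082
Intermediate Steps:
((79*45 + 87) - 27070) + L = ((79*45 + 87) - 27070) + 4346 = ((3555 + 87) - 27070) + 4346 = (3642 - 27070) + 4346 = -23428 + 4346 = -19082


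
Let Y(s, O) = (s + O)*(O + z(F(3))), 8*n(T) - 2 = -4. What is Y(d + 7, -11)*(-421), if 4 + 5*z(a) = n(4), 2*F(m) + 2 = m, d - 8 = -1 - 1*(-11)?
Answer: 698439/10 ≈ 69844.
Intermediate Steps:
d = 18 (d = 8 + (-1 - 1*(-11)) = 8 + (-1 + 11) = 8 + 10 = 18)
n(T) = -1/4 (n(T) = 1/4 + (1/8)*(-4) = 1/4 - 1/2 = -1/4)
F(m) = -1 + m/2
z(a) = -17/20 (z(a) = -4/5 + (1/5)*(-1/4) = -4/5 - 1/20 = -17/20)
Y(s, O) = (-17/20 + O)*(O + s) (Y(s, O) = (s + O)*(O - 17/20) = (O + s)*(-17/20 + O) = (-17/20 + O)*(O + s))
Y(d + 7, -11)*(-421) = ((-11)**2 - 17/20*(-11) - 17*(18 + 7)/20 - 11*(18 + 7))*(-421) = (121 + 187/20 - 17/20*25 - 11*25)*(-421) = (121 + 187/20 - 85/4 - 275)*(-421) = -1659/10*(-421) = 698439/10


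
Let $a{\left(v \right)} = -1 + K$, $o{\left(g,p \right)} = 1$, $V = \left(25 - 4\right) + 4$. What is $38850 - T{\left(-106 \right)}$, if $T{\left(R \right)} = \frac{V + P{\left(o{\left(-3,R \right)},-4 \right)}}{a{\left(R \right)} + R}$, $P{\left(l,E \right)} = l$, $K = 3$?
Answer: $\frac{155401}{4} \approx 38850.0$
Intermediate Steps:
$V = 25$ ($V = 21 + 4 = 25$)
$a{\left(v \right)} = 2$ ($a{\left(v \right)} = -1 + 3 = 2$)
$T{\left(R \right)} = \frac{26}{2 + R}$ ($T{\left(R \right)} = \frac{25 + 1}{2 + R} = \frac{26}{2 + R}$)
$38850 - T{\left(-106 \right)} = 38850 - \frac{26}{2 - 106} = 38850 - \frac{26}{-104} = 38850 - 26 \left(- \frac{1}{104}\right) = 38850 - - \frac{1}{4} = 38850 + \frac{1}{4} = \frac{155401}{4}$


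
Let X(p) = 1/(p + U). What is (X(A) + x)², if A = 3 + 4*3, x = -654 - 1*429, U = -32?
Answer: 339001744/289 ≈ 1.1730e+6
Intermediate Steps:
x = -1083 (x = -654 - 429 = -1083)
A = 15 (A = 3 + 12 = 15)
X(p) = 1/(-32 + p) (X(p) = 1/(p - 32) = 1/(-32 + p))
(X(A) + x)² = (1/(-32 + 15) - 1083)² = (1/(-17) - 1083)² = (-1/17 - 1083)² = (-18412/17)² = 339001744/289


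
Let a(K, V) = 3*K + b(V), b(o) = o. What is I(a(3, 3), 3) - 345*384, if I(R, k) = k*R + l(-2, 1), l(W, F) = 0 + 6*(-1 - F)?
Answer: -132456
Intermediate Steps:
l(W, F) = -6 - 6*F (l(W, F) = 0 + (-6 - 6*F) = -6 - 6*F)
a(K, V) = V + 3*K (a(K, V) = 3*K + V = V + 3*K)
I(R, k) = -12 + R*k (I(R, k) = k*R + (-6 - 6*1) = R*k + (-6 - 6) = R*k - 12 = -12 + R*k)
I(a(3, 3), 3) - 345*384 = (-12 + (3 + 3*3)*3) - 345*384 = (-12 + (3 + 9)*3) - 132480 = (-12 + 12*3) - 132480 = (-12 + 36) - 132480 = 24 - 132480 = -132456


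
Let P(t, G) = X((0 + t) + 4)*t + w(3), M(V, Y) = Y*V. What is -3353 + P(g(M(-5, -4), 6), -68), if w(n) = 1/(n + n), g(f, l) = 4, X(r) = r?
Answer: -19925/6 ≈ -3320.8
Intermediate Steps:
M(V, Y) = V*Y
w(n) = 1/(2*n)
P(t, G) = ⅙ + t*(4 + t) (P(t, G) = ((0 + t) + 4)*t + (½)/3 = (t + 4)*t + (½)*(⅓) = (4 + t)*t + ⅙ = t*(4 + t) + ⅙ = ⅙ + t*(4 + t))
-3353 + P(g(M(-5, -4), 6), -68) = -3353 + (⅙ + 4*(4 + 4)) = -3353 + (⅙ + 4*8) = -3353 + (⅙ + 32) = -3353 + 193/6 = -19925/6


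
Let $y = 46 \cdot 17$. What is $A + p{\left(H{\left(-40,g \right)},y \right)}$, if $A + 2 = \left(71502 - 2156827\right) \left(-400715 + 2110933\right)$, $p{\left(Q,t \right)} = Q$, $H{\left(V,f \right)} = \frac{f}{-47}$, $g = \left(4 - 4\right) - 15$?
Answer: $- \frac{167618936490029}{47} \approx -3.5664 \cdot 10^{12}$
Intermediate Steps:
$y = 782$
$g = -15$ ($g = 0 - 15 = -15$)
$H{\left(V,f \right)} = - \frac{f}{47}$ ($H{\left(V,f \right)} = f \left(- \frac{1}{47}\right) = - \frac{f}{47}$)
$A = -3566360350852$ ($A = -2 + \left(71502 - 2156827\right) \left(-400715 + 2110933\right) = -2 - 3566360350850 = -3566360350852$)
$A + p{\left(H{\left(-40,g \right)},y \right)} = -3566360350852 - - \frac{15}{47} = -3566360350852 + \frac{15}{47} = - \frac{167618936490029}{47}$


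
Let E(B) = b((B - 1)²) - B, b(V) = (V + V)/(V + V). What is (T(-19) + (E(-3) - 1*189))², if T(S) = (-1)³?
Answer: 34596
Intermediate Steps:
b(V) = 1 (b(V) = (2*V)/((2*V)) = (2*V)*(1/(2*V)) = 1)
E(B) = 1 - B
T(S) = -1
(T(-19) + (E(-3) - 1*189))² = (-1 + ((1 - 1*(-3)) - 1*189))² = (-1 + ((1 + 3) - 189))² = (-1 + (4 - 189))² = (-1 - 185)² = (-186)² = 34596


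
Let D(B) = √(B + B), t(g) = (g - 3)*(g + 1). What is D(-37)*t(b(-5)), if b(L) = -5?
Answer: 32*I*√74 ≈ 275.27*I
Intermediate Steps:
t(g) = (1 + g)*(-3 + g) (t(g) = (-3 + g)*(1 + g) = (1 + g)*(-3 + g))
D(B) = √2*√B (D(B) = √(2*B) = √2*√B)
D(-37)*t(b(-5)) = (√2*√(-37))*(-3 + (-5)² - 2*(-5)) = (√2*(I*√37))*(-3 + 25 + 10) = (I*√74)*32 = 32*I*√74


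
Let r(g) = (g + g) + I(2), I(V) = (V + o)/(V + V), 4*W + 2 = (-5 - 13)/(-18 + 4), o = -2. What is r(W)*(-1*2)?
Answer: 5/7 ≈ 0.71429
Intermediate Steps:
W = -5/28 (W = -1/2 + ((-5 - 13)/(-18 + 4))/4 = -1/2 + (-18/(-14))/4 = -1/2 + (-18*(-1/14))/4 = -1/2 + (1/4)*(9/7) = -1/2 + 9/28 = -5/28 ≈ -0.17857)
I(V) = (-2 + V)/(2*V) (I(V) = (V - 2)/(V + V) = (-2 + V)/((2*V)) = (-2 + V)*(1/(2*V)) = (-2 + V)/(2*V))
r(g) = 2*g (r(g) = (g + g) + (1/2)*(-2 + 2)/2 = 2*g + (1/2)*(1/2)*0 = 2*g + 0 = 2*g)
r(W)*(-1*2) = (2*(-5/28))*(-1*2) = -5/14*(-2) = 5/7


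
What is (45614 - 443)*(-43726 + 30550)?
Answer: -595173096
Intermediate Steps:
(45614 - 443)*(-43726 + 30550) = 45171*(-13176) = -595173096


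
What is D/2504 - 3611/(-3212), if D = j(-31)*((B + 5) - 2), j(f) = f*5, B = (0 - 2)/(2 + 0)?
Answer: 502889/502678 ≈ 1.0004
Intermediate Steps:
B = -1 (B = -2/2 = -2*1/2 = -1)
j(f) = 5*f
D = -310 (D = (5*(-31))*((-1 + 5) - 2) = -155*(4 - 2) = -155*2 = -310)
D/2504 - 3611/(-3212) = -310/2504 - 3611/(-3212) = -310*1/2504 - 3611*(-1/3212) = -155/1252 + 3611/3212 = 502889/502678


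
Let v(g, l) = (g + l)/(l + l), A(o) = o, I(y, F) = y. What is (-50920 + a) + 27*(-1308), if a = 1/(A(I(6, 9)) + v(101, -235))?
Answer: -127370337/1477 ≈ -86236.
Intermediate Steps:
v(g, l) = (g + l)/(2*l) (v(g, l) = (g + l)/((2*l)) = (g + l)*(1/(2*l)) = (g + l)/(2*l))
a = 235/1477 (a = 1/(6 + (½)*(101 - 235)/(-235)) = 1/(6 + (½)*(-1/235)*(-134)) = 1/(6 + 67/235) = 1/(1477/235) = 235/1477 ≈ 0.15911)
(-50920 + a) + 27*(-1308) = (-50920 + 235/1477) + 27*(-1308) = -75208605/1477 - 35316 = -127370337/1477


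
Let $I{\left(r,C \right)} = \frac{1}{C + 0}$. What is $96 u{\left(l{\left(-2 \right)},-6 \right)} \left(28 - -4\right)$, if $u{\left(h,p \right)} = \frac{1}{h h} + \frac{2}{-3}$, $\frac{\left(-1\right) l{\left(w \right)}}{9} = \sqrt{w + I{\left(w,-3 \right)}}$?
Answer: $- \frac{130048}{63} \approx -2064.3$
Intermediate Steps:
$I{\left(r,C \right)} = \frac{1}{C}$
$l{\left(w \right)} = - 9 \sqrt{- \frac{1}{3} + w}$ ($l{\left(w \right)} = - 9 \sqrt{w + \frac{1}{-3}} = - 9 \sqrt{w - \frac{1}{3}} = - 9 \sqrt{- \frac{1}{3} + w}$)
$u{\left(h,p \right)} = - \frac{2}{3} + \frac{1}{h^{2}}$ ($u{\left(h,p \right)} = \frac{1}{h^{2}} + 2 \left(- \frac{1}{3}\right) = \frac{1}{h^{2}} - \frac{2}{3} = - \frac{2}{3} + \frac{1}{h^{2}}$)
$96 u{\left(l{\left(-2 \right)},-6 \right)} \left(28 - -4\right) = 96 \left(- \frac{2}{3} + \frac{1}{-189}\right) \left(28 - -4\right) = 96 \left(- \frac{2}{3} + \frac{1}{-189}\right) \left(28 + 4\right) = 96 \left(- \frac{2}{3} + \frac{1}{-189}\right) 32 = 96 \left(- \frac{2}{3} - \frac{1}{189}\right) 32 = 96 \left(- \frac{127}{189}\right) 32 = \left(- \frac{4064}{63}\right) 32 = - \frac{130048}{63}$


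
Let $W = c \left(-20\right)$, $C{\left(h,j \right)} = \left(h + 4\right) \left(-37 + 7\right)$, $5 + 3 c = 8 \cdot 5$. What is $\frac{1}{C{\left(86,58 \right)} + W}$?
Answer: $- \frac{3}{8800} \approx -0.00034091$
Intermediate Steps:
$c = \frac{35}{3}$ ($c = - \frac{5}{3} + \frac{8 \cdot 5}{3} = - \frac{5}{3} + \frac{1}{3} \cdot 40 = - \frac{5}{3} + \frac{40}{3} = \frac{35}{3} \approx 11.667$)
$C{\left(h,j \right)} = -120 - 30 h$ ($C{\left(h,j \right)} = \left(4 + h\right) \left(-30\right) = -120 - 30 h$)
$W = - \frac{700}{3}$ ($W = \frac{35}{3} \left(-20\right) = - \frac{700}{3} \approx -233.33$)
$\frac{1}{C{\left(86,58 \right)} + W} = \frac{1}{\left(-120 - 2580\right) - \frac{700}{3}} = \frac{1}{-2700 - \frac{700}{3}} = \frac{1}{- \frac{8800}{3}} = - \frac{3}{8800}$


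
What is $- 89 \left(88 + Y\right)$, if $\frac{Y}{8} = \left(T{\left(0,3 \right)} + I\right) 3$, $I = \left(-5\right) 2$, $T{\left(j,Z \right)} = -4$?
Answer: $22072$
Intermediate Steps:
$I = -10$
$Y = -336$ ($Y = 8 \left(-4 - 10\right) 3 = 8 \left(\left(-14\right) 3\right) = 8 \left(-42\right) = -336$)
$- 89 \left(88 + Y\right) = - 89 \left(88 - 336\right) = \left(-89\right) \left(-248\right) = 22072$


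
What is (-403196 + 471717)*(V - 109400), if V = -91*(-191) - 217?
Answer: -6320102956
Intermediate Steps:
V = 17164 (V = 17381 - 217 = 17164)
(-403196 + 471717)*(V - 109400) = (-403196 + 471717)*(17164 - 109400) = 68521*(-92236) = -6320102956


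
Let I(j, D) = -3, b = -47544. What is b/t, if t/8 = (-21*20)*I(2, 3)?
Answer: -283/60 ≈ -4.7167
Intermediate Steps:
t = 10080 (t = 8*(-21*20*(-3)) = 8*(-420*(-3)) = 8*1260 = 10080)
b/t = -47544/10080 = -47544*1/10080 = -283/60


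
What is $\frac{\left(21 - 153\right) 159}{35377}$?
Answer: $- \frac{20988}{35377} \approx -0.59327$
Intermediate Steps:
$\frac{\left(21 - 153\right) 159}{35377} = \left(-132\right) 159 \cdot \frac{1}{35377} = \left(-20988\right) \frac{1}{35377} = - \frac{20988}{35377}$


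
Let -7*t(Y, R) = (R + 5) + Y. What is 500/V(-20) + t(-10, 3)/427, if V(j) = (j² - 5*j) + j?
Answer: 74773/71736 ≈ 1.0423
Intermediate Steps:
V(j) = j² - 4*j
t(Y, R) = -5/7 - R/7 - Y/7 (t(Y, R) = -((R + 5) + Y)/7 = -((5 + R) + Y)/7 = -(5 + R + Y)/7 = -5/7 - R/7 - Y/7)
500/V(-20) + t(-10, 3)/427 = 500/((-20*(-4 - 20))) + (-5/7 - ⅐*3 - ⅐*(-10))/427 = 500/((-20*(-24))) + (-5/7 - 3/7 + 10/7)*(1/427) = 500/480 + (2/7)*(1/427) = 500*(1/480) + 2/2989 = 25/24 + 2/2989 = 74773/71736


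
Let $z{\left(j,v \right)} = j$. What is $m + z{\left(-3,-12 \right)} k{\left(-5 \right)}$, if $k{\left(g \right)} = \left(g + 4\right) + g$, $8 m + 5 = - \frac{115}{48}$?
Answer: $\frac{6557}{384} \approx 17.076$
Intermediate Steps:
$m = - \frac{355}{384}$ ($m = - \frac{5}{8} + \frac{\left(-115\right) \frac{1}{48}}{8} = - \frac{5}{8} + \frac{1}{8} \left(- \frac{115}{48}\right) = - \frac{5}{8} - \frac{115}{384} = - \frac{355}{384} \approx -0.92448$)
$k{\left(g \right)} = 4 + 2 g$ ($k{\left(g \right)} = \left(4 + g\right) + g = 4 + 2 g$)
$m + z{\left(-3,-12 \right)} k{\left(-5 \right)} = - \frac{355}{384} - 3 \left(4 + 2 \left(-5\right)\right) = - \frac{355}{384} - 3 \left(4 - 10\right) = - \frac{355}{384} - -18 = - \frac{355}{384} + 18 = \frac{6557}{384}$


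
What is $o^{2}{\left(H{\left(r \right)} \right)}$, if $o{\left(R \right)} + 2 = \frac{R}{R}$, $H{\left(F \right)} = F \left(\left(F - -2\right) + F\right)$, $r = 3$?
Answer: $1$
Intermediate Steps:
$H{\left(F \right)} = F \left(2 + 2 F\right)$ ($H{\left(F \right)} = F \left(\left(F + 2\right) + F\right) = F \left(\left(2 + F\right) + F\right) = F \left(2 + 2 F\right)$)
$o{\left(R \right)} = -1$ ($o{\left(R \right)} = -2 + \frac{R}{R} = -2 + 1 = -1$)
$o^{2}{\left(H{\left(r \right)} \right)} = \left(-1\right)^{2} = 1$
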